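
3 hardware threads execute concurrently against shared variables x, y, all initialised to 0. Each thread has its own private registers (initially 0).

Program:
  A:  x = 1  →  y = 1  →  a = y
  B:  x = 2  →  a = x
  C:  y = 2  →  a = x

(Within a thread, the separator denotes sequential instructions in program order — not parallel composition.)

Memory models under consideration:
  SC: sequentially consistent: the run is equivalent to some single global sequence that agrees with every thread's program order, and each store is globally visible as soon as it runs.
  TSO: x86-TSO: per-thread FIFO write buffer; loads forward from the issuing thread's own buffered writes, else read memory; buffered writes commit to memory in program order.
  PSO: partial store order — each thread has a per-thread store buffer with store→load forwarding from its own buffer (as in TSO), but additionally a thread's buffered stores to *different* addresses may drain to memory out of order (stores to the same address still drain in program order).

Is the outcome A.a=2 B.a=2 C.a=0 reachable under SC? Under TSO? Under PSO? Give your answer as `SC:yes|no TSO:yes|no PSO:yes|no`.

SC:no TSO:yes PSO:yes

outcome vector order: (A.a,B.a,C.a)
SC (9): 110, 111, 112, 120, 121, 122, 211, 221, 222
TSO (12): 110, 111, 112, 120, 121, 122, 210, 211, 212, 220, 221, 222
PSO (12): 110, 111, 112, 120, 121, 122, 210, 211, 212, 220, 221, 222
target 220 ∈ {TSO,PSO}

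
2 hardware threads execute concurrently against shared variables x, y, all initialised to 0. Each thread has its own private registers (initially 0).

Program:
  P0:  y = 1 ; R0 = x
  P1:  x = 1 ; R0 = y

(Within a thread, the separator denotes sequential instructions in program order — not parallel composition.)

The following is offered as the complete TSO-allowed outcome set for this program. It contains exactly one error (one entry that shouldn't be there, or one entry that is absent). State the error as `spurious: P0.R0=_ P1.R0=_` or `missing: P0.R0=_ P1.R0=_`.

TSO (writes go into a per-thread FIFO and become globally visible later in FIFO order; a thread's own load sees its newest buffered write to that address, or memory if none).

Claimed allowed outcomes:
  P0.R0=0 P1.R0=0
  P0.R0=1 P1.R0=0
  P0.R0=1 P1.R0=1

missing: P0.R0=0 P1.R0=1

outcome vector order: (P0.R0,P1.R0)
[TSO] allowed = {(0,0), (0,1), (1,0), (1,1)}
TSO∖claimed = {(0,1)}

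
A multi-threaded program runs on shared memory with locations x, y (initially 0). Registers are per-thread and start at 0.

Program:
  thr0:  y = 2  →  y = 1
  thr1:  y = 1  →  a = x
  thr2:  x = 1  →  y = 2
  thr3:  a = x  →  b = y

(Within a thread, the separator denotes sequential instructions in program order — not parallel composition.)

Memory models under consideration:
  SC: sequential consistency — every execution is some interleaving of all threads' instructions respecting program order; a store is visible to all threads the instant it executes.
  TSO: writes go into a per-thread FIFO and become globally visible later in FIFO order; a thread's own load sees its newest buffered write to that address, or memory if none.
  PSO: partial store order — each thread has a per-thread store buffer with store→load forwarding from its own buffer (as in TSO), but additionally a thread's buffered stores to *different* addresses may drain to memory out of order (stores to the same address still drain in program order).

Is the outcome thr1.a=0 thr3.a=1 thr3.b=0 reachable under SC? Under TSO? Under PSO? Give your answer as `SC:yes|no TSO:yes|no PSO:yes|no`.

SC:no TSO:yes PSO:yes

outcome vector order: (thr1.a,thr3.a,thr3.b)
under SC → (0,0,0) (0,0,1) (0,0,2) (0,1,1) (0,1,2) (1,0,0) (1,0,1) (1,0,2) (1,1,0) (1,1,1) (1,1,2)
under TSO → (0,0,0) (0,0,1) (0,0,2) (0,1,0) (0,1,1) (0,1,2) (1,0,0) (1,0,1) (1,0,2) (1,1,0) (1,1,1) (1,1,2)
under PSO → (0,0,0) (0,0,1) (0,0,2) (0,1,0) (0,1,1) (0,1,2) (1,0,0) (1,0,1) (1,0,2) (1,1,0) (1,1,1) (1,1,2)
target (0,1,0) ∈ {TSO,PSO}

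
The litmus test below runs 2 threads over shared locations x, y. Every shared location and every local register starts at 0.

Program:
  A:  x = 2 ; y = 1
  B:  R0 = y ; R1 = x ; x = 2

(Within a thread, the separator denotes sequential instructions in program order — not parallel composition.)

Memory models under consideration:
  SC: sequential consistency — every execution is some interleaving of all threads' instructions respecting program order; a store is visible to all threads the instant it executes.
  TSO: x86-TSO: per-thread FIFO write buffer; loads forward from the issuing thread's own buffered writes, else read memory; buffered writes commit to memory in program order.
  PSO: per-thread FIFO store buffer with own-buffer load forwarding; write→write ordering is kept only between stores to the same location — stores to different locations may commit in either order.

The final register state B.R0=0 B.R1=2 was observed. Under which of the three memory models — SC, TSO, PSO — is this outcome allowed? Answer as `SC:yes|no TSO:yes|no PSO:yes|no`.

outcome vector order: (B.R0,B.R1)
under SC → <0 0> <0 2> <1 2>
under TSO → <0 0> <0 2> <1 2>
under PSO → <0 0> <0 2> <1 0> <1 2>
target <0 2> ∈ {SC,TSO,PSO}

SC:yes TSO:yes PSO:yes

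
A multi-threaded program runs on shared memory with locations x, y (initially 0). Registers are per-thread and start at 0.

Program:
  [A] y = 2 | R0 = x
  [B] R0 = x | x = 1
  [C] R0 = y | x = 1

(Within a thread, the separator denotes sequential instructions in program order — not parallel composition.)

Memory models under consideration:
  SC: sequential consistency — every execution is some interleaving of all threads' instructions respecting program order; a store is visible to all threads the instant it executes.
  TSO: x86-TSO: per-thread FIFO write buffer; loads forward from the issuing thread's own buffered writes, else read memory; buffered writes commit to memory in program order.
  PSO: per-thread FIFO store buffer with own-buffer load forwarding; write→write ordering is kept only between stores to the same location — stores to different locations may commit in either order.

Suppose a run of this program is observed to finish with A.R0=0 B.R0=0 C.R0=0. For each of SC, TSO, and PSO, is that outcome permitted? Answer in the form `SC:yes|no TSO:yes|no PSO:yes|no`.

outcome vector order: (A.R0,B.R0,C.R0)
SC (8): (0,0,0); (0,0,2); (0,1,0); (0,1,2); (1,0,0); (1,0,2); (1,1,0); (1,1,2)
TSO (8): (0,0,0); (0,0,2); (0,1,0); (0,1,2); (1,0,0); (1,0,2); (1,1,0); (1,1,2)
PSO (8): (0,0,0); (0,0,2); (0,1,0); (0,1,2); (1,0,0); (1,0,2); (1,1,0); (1,1,2)
target (0,0,0) ∈ {SC,TSO,PSO}

SC:yes TSO:yes PSO:yes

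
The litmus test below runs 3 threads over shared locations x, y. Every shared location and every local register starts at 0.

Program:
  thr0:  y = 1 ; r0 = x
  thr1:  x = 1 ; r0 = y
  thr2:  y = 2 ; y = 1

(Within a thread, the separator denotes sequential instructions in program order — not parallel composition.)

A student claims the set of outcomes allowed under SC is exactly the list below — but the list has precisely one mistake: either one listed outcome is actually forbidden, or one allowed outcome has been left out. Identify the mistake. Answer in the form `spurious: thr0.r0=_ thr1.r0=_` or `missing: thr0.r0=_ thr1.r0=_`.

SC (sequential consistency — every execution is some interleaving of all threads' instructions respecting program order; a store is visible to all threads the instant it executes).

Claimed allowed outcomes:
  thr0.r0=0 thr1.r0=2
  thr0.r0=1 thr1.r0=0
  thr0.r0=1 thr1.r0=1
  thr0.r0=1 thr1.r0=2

missing: thr0.r0=0 thr1.r0=1

outcome vector order: (thr0.r0,thr1.r0)
under SC → 0/1, 0/2, 1/0, 1/1, 1/2
SC∖claimed = {0/1}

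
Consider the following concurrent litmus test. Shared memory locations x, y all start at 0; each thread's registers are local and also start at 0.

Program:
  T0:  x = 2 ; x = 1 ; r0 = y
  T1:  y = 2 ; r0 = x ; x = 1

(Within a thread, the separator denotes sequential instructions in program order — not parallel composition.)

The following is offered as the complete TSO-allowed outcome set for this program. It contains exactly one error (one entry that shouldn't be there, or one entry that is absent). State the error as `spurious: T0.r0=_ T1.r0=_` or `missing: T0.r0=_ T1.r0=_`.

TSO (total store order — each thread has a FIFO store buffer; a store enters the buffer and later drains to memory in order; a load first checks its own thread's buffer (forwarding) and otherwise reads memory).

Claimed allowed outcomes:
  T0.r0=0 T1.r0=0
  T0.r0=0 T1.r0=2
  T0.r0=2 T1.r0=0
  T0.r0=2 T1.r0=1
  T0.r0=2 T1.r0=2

missing: T0.r0=0 T1.r0=1

outcome vector order: (T0.r0,T1.r0)
TSO: 6 outcomes — {(0,0); (0,1); (0,2); (2,0); (2,1); (2,2)}
TSO∖claimed = {(0,1)}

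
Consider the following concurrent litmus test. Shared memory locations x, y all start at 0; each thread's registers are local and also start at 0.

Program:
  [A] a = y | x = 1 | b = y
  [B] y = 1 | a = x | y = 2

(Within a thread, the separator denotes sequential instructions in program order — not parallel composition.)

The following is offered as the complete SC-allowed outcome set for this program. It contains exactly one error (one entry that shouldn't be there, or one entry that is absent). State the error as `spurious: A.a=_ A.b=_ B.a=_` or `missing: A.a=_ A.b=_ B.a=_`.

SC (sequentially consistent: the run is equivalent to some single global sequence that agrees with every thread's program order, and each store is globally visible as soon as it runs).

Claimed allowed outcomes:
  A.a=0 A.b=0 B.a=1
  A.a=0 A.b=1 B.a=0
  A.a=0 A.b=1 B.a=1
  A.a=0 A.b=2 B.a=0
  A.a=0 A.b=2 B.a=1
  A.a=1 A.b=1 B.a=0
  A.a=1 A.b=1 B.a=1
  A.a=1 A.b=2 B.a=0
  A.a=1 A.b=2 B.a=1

outcome vector order: (A.a,A.b,B.a)
under SC → (0,0,1); (0,1,0); (0,1,1); (0,2,0); (0,2,1); (1,1,0); (1,1,1); (1,2,0); (1,2,1); (2,2,0)
SC∖claimed = {(2,2,0)}

missing: A.a=2 A.b=2 B.a=0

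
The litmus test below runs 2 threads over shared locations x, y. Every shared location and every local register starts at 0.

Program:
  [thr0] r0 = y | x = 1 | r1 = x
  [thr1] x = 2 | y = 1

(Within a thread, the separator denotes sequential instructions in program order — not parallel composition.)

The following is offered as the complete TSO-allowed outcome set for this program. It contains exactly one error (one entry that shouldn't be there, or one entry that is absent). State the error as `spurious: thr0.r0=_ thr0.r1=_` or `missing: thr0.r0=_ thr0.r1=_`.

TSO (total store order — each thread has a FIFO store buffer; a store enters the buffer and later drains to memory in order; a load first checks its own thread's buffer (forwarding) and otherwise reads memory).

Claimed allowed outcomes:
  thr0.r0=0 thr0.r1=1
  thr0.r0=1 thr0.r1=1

missing: thr0.r0=0 thr0.r1=2

outcome vector order: (thr0.r0,thr0.r1)
[TSO] allowed = {01, 02, 11}
TSO∖claimed = {02}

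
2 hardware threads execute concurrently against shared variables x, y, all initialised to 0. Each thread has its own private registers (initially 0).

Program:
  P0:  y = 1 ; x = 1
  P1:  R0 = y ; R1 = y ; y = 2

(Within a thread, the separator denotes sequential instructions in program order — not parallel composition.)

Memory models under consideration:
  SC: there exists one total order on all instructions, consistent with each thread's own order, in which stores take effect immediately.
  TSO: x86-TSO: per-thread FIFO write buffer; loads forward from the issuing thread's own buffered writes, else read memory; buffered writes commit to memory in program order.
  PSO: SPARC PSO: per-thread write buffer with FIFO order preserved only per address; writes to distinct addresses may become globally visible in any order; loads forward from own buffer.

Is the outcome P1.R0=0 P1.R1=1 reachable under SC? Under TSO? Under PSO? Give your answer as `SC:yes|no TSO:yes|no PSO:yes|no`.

outcome vector order: (P1.R0,P1.R1)
under SC → <0 0>, <0 1>, <1 1>
under TSO → <0 0>, <0 1>, <1 1>
under PSO → <0 0>, <0 1>, <1 1>
target <0 1> ∈ {SC,TSO,PSO}

SC:yes TSO:yes PSO:yes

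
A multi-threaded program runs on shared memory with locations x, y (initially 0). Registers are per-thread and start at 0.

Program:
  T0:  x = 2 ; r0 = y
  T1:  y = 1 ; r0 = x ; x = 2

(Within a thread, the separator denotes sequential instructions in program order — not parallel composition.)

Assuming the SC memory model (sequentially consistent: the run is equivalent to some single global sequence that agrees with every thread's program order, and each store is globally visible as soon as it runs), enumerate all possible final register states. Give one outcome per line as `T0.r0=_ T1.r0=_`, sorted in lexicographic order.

T0.r0=0 T1.r0=2
T0.r0=1 T1.r0=0
T0.r0=1 T1.r0=2

outcome vector order: (T0.r0,T1.r0)
|SC outcomes| = 3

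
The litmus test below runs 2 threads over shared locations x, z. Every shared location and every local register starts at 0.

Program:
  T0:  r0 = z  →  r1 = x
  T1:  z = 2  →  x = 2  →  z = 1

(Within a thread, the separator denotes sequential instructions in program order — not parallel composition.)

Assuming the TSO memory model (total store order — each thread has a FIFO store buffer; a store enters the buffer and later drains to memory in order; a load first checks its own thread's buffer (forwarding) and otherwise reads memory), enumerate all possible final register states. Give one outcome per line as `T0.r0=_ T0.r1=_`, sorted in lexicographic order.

outcome vector order: (T0.r0,T0.r1)
|TSO outcomes| = 5

T0.r0=0 T0.r1=0
T0.r0=0 T0.r1=2
T0.r0=1 T0.r1=2
T0.r0=2 T0.r1=0
T0.r0=2 T0.r1=2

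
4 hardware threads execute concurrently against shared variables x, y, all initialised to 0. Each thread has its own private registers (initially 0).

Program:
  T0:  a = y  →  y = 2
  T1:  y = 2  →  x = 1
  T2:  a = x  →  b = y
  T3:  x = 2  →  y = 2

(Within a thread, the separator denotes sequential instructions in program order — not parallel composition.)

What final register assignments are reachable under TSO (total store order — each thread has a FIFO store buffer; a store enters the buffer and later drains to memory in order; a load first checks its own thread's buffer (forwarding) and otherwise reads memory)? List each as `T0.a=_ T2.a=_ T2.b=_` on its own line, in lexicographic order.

outcome vector order: (T0.a,T2.a,T2.b)
|TSO outcomes| = 10

T0.a=0 T2.a=0 T2.b=0
T0.a=0 T2.a=0 T2.b=2
T0.a=0 T2.a=1 T2.b=2
T0.a=0 T2.a=2 T2.b=0
T0.a=0 T2.a=2 T2.b=2
T0.a=2 T2.a=0 T2.b=0
T0.a=2 T2.a=0 T2.b=2
T0.a=2 T2.a=1 T2.b=2
T0.a=2 T2.a=2 T2.b=0
T0.a=2 T2.a=2 T2.b=2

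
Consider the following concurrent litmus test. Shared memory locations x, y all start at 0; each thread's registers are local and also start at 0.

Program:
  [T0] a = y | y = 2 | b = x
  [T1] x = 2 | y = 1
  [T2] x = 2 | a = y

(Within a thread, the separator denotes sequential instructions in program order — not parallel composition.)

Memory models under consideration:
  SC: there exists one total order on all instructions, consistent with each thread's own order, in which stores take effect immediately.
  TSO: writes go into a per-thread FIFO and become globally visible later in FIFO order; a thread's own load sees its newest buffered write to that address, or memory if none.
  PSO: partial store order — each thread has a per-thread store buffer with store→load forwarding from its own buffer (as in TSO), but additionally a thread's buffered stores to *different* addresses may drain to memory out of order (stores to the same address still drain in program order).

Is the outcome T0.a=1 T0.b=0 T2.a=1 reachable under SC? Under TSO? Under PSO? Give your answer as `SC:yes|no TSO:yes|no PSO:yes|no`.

outcome vector order: (T0.a,T0.b,T2.a)
[SC] allowed = {001 002 020 021 022 120 121 122}
[TSO] allowed = {000 001 002 020 021 022 120 121 122}
[PSO] allowed = {000 001 002 020 021 022 100 101 102 120 121 122}
target 101 ∈ {PSO}

SC:no TSO:no PSO:yes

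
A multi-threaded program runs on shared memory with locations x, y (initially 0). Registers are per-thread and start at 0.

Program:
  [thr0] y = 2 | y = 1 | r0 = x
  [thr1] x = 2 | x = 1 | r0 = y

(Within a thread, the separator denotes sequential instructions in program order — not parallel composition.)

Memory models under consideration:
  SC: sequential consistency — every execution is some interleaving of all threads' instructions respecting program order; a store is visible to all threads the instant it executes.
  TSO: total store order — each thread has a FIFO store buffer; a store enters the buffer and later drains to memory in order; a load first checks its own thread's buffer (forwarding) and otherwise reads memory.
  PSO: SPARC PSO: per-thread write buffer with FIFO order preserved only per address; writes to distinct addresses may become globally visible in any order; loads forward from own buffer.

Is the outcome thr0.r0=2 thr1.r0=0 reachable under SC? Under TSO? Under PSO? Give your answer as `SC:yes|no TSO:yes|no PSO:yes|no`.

outcome vector order: (thr0.r0,thr1.r0)
SC: 5 outcomes — {<0 1>, <1 0>, <1 1>, <1 2>, <2 1>}
TSO: 9 outcomes — {<0 0>, <0 1>, <0 2>, <1 0>, <1 1>, <1 2>, <2 0>, <2 1>, <2 2>}
PSO: 9 outcomes — {<0 0>, <0 1>, <0 2>, <1 0>, <1 1>, <1 2>, <2 0>, <2 1>, <2 2>}
target <2 0> ∈ {TSO,PSO}

SC:no TSO:yes PSO:yes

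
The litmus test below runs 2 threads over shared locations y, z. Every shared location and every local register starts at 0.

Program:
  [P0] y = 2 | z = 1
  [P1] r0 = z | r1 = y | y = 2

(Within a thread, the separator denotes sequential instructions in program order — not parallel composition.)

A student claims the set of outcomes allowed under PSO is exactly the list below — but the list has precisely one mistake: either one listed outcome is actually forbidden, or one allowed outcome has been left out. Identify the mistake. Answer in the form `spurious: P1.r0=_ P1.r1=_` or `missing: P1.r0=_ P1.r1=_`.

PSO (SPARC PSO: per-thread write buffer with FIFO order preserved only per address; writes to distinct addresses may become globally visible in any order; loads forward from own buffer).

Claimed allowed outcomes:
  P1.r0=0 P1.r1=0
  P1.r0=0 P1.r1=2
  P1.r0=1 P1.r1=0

outcome vector order: (P1.r0,P1.r1)
[PSO] allowed = {<0 0> <0 2> <1 0> <1 2>}
PSO∖claimed = {<1 2>}

missing: P1.r0=1 P1.r1=2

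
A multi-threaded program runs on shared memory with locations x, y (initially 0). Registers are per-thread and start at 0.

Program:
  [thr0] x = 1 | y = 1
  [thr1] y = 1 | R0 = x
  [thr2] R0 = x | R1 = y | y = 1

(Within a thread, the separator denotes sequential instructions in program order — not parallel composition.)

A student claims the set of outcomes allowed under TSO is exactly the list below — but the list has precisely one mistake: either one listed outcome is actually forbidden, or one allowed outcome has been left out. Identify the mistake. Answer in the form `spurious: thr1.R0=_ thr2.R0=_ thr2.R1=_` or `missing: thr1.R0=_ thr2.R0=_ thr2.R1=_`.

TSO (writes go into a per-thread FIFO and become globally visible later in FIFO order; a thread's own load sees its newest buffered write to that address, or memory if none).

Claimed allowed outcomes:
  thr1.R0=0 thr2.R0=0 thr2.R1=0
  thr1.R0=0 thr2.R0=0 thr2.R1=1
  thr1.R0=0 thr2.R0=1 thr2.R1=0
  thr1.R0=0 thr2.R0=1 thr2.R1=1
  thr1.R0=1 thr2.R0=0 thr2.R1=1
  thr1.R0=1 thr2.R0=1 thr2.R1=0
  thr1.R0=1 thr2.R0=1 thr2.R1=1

outcome vector order: (thr1.R0,thr2.R0,thr2.R1)
under TSO → 000; 001; 010; 011; 100; 101; 110; 111
TSO∖claimed = {100}

missing: thr1.R0=1 thr2.R0=0 thr2.R1=0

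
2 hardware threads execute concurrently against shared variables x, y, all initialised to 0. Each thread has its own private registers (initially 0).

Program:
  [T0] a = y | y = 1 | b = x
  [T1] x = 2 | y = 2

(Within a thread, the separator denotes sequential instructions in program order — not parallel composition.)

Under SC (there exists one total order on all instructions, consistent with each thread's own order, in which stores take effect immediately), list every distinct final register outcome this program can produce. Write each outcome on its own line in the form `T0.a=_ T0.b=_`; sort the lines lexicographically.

T0.a=0 T0.b=0
T0.a=0 T0.b=2
T0.a=2 T0.b=2

outcome vector order: (T0.a,T0.b)
|SC outcomes| = 3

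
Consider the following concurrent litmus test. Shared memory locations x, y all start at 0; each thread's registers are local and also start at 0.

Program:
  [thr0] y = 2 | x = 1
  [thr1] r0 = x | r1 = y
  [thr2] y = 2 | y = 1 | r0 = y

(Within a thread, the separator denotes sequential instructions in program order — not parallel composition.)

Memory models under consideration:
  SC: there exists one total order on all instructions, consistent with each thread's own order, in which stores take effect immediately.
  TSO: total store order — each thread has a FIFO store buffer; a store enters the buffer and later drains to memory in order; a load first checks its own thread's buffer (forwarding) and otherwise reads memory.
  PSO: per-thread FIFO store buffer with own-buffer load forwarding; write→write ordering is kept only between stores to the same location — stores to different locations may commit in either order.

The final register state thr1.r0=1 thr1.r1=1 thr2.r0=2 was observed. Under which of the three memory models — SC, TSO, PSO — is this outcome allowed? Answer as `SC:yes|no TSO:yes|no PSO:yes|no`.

SC:no TSO:no PSO:yes

outcome vector order: (thr1.r0,thr1.r1,thr2.r0)
[SC] allowed = {<0 0 1>, <0 0 2>, <0 1 1>, <0 1 2>, <0 2 1>, <0 2 2>, <1 1 1>, <1 2 1>, <1 2 2>}
[TSO] allowed = {<0 0 1>, <0 0 2>, <0 1 1>, <0 1 2>, <0 2 1>, <0 2 2>, <1 1 1>, <1 2 1>, <1 2 2>}
[PSO] allowed = {<0 0 1>, <0 0 2>, <0 1 1>, <0 1 2>, <0 2 1>, <0 2 2>, <1 0 1>, <1 0 2>, <1 1 1>, <1 1 2>, <1 2 1>, <1 2 2>}
target <1 1 2> ∈ {PSO}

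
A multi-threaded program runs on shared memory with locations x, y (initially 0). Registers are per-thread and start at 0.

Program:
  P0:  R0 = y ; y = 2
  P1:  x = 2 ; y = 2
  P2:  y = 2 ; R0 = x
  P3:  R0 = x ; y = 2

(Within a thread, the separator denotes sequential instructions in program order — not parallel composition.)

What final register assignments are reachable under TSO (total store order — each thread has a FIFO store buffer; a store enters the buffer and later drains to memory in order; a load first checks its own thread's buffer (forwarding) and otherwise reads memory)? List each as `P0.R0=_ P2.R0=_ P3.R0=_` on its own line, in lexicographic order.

P0.R0=0 P2.R0=0 P3.R0=0
P0.R0=0 P2.R0=0 P3.R0=2
P0.R0=0 P2.R0=2 P3.R0=0
P0.R0=0 P2.R0=2 P3.R0=2
P0.R0=2 P2.R0=0 P3.R0=0
P0.R0=2 P2.R0=0 P3.R0=2
P0.R0=2 P2.R0=2 P3.R0=0
P0.R0=2 P2.R0=2 P3.R0=2

outcome vector order: (P0.R0,P2.R0,P3.R0)
|TSO outcomes| = 8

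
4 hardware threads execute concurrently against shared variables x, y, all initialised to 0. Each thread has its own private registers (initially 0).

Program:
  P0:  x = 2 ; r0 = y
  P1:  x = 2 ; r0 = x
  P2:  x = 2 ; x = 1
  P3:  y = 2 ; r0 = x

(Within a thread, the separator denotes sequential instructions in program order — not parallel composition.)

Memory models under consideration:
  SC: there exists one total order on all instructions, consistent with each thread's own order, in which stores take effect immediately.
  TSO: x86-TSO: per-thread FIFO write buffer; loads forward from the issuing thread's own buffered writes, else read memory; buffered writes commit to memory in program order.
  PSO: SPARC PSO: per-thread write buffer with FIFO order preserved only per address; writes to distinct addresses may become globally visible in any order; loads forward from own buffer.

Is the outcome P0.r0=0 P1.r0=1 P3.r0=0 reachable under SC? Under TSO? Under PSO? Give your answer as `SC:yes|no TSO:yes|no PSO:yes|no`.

outcome vector order: (P0.r0,P1.r0,P3.r0)
SC: 10 outcomes — {0/1/1 0/1/2 0/2/1 0/2/2 2/1/0 2/1/1 2/1/2 2/2/0 2/2/1 2/2/2}
TSO: 12 outcomes — {0/1/0 0/1/1 0/1/2 0/2/0 0/2/1 0/2/2 2/1/0 2/1/1 2/1/2 2/2/0 2/2/1 2/2/2}
PSO: 12 outcomes — {0/1/0 0/1/1 0/1/2 0/2/0 0/2/1 0/2/2 2/1/0 2/1/1 2/1/2 2/2/0 2/2/1 2/2/2}
target 0/1/0 ∈ {TSO,PSO}

SC:no TSO:yes PSO:yes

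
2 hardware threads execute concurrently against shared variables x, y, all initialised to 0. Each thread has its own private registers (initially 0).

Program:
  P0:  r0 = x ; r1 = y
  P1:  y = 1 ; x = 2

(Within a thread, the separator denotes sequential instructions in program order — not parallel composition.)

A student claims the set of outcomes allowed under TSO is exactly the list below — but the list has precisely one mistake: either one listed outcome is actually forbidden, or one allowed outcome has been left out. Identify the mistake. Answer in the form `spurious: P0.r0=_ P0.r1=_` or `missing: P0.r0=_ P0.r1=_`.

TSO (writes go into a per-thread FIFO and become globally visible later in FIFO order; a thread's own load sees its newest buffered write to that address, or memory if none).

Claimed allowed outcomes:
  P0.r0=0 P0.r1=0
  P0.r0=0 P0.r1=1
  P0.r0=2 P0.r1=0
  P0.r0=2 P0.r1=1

outcome vector order: (P0.r0,P0.r1)
TSO: 3 outcomes — {<0 0> <0 1> <2 1>}
claimed∖TSO = {<2 0>}

spurious: P0.r0=2 P0.r1=0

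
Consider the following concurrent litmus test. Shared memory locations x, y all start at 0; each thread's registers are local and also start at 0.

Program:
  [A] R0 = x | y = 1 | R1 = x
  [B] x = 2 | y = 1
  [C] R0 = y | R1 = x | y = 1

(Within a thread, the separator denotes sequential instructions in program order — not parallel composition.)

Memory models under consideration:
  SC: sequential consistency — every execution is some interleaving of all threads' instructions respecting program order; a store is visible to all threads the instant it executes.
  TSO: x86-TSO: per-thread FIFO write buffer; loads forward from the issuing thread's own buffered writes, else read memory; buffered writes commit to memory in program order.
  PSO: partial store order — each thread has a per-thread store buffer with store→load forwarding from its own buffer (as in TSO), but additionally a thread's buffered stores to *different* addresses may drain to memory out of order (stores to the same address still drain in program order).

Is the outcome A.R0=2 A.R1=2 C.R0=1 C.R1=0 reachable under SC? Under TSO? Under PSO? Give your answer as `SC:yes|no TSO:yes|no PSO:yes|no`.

outcome vector order: (A.R0,A.R1,C.R0,C.R1)
SC: 11 outcomes — {0000, 0002, 0010, 0012, 0200, 0202, 0210, 0212, 2200, 2202, 2212}
TSO: 11 outcomes — {0000, 0002, 0010, 0012, 0200, 0202, 0210, 0212, 2200, 2202, 2212}
PSO: 12 outcomes — {0000, 0002, 0010, 0012, 0200, 0202, 0210, 0212, 2200, 2202, 2210, 2212}
target 2210 ∈ {PSO}

SC:no TSO:no PSO:yes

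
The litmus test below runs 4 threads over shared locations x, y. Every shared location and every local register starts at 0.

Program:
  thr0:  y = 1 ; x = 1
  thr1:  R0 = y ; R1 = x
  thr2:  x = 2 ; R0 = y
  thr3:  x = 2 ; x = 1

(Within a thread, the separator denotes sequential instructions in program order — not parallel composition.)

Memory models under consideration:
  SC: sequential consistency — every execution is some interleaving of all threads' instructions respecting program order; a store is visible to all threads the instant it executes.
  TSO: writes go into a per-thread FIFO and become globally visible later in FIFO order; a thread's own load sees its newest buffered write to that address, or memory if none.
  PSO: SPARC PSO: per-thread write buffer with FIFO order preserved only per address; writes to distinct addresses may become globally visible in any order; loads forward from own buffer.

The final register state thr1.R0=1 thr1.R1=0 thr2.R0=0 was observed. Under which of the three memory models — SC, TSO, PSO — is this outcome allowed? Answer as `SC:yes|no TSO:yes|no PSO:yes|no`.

outcome vector order: (thr1.R0,thr1.R1,thr2.R0)
[SC] allowed = {0/0/0 0/0/1 0/1/0 0/1/1 0/2/0 0/2/1 1/0/1 1/1/0 1/1/1 1/2/0 1/2/1}
[TSO] allowed = {0/0/0 0/0/1 0/1/0 0/1/1 0/2/0 0/2/1 1/0/0 1/0/1 1/1/0 1/1/1 1/2/0 1/2/1}
[PSO] allowed = {0/0/0 0/0/1 0/1/0 0/1/1 0/2/0 0/2/1 1/0/0 1/0/1 1/1/0 1/1/1 1/2/0 1/2/1}
target 1/0/0 ∈ {TSO,PSO}

SC:no TSO:yes PSO:yes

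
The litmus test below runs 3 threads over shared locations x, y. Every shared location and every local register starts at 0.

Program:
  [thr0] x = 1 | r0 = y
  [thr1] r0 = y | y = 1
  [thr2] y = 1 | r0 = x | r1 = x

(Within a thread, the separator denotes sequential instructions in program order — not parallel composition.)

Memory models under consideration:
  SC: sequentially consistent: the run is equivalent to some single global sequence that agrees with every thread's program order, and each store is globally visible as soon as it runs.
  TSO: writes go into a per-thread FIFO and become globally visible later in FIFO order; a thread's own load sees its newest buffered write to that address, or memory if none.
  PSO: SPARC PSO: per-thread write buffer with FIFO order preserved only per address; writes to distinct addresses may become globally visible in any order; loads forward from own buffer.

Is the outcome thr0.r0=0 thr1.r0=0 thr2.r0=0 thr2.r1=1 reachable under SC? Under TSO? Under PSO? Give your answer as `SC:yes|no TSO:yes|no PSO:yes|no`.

SC:no TSO:yes PSO:yes

outcome vector order: (thr0.r0,thr1.r0,thr2.r0,thr2.r1)
[SC] allowed = {<0 0 1 1>, <0 1 1 1>, <1 0 0 0>, <1 0 0 1>, <1 0 1 1>, <1 1 0 0>, <1 1 0 1>, <1 1 1 1>}
[TSO] allowed = {<0 0 0 0>, <0 0 0 1>, <0 0 1 1>, <0 1 0 0>, <0 1 0 1>, <0 1 1 1>, <1 0 0 0>, <1 0 0 1>, <1 0 1 1>, <1 1 0 0>, <1 1 0 1>, <1 1 1 1>}
[PSO] allowed = {<0 0 0 0>, <0 0 0 1>, <0 0 1 1>, <0 1 0 0>, <0 1 0 1>, <0 1 1 1>, <1 0 0 0>, <1 0 0 1>, <1 0 1 1>, <1 1 0 0>, <1 1 0 1>, <1 1 1 1>}
target <0 0 0 1> ∈ {TSO,PSO}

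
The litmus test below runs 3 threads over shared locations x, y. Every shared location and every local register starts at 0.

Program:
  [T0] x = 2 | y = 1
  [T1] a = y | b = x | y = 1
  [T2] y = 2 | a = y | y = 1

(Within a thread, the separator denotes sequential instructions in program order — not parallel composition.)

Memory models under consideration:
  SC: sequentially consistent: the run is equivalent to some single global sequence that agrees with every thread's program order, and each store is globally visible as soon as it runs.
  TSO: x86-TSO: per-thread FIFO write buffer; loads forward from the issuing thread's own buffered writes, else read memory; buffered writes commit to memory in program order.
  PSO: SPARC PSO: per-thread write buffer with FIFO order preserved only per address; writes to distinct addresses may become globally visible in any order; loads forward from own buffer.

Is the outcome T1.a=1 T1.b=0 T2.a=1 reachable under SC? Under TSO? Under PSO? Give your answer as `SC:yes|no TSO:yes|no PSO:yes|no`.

outcome vector order: (T1.a,T1.b,T2.a)
under SC → <0 0 1>, <0 0 2>, <0 2 1>, <0 2 2>, <1 0 2>, <1 2 1>, <1 2 2>, <2 0 1>, <2 0 2>, <2 2 1>, <2 2 2>
under TSO → <0 0 1>, <0 0 2>, <0 2 1>, <0 2 2>, <1 0 2>, <1 2 1>, <1 2 2>, <2 0 1>, <2 0 2>, <2 2 1>, <2 2 2>
under PSO → <0 0 1>, <0 0 2>, <0 2 1>, <0 2 2>, <1 0 1>, <1 0 2>, <1 2 1>, <1 2 2>, <2 0 1>, <2 0 2>, <2 2 1>, <2 2 2>
target <1 0 1> ∈ {PSO}

SC:no TSO:no PSO:yes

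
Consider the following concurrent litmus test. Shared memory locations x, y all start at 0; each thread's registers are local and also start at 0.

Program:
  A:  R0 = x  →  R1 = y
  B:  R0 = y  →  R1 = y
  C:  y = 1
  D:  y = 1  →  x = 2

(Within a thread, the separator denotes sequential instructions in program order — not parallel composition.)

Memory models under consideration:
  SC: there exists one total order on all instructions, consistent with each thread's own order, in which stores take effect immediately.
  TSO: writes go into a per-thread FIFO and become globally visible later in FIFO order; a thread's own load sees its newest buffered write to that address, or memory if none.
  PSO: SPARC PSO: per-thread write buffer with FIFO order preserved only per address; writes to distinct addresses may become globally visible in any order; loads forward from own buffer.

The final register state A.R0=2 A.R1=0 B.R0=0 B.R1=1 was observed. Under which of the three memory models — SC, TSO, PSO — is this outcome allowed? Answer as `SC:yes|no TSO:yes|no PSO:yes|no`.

outcome vector order: (A.R0,A.R1,B.R0,B.R1)
SC: 9 outcomes — {(0,0,0,0); (0,0,0,1); (0,0,1,1); (0,1,0,0); (0,1,0,1); (0,1,1,1); (2,1,0,0); (2,1,0,1); (2,1,1,1)}
TSO: 9 outcomes — {(0,0,0,0); (0,0,0,1); (0,0,1,1); (0,1,0,0); (0,1,0,1); (0,1,1,1); (2,1,0,0); (2,1,0,1); (2,1,1,1)}
PSO: 12 outcomes — {(0,0,0,0); (0,0,0,1); (0,0,1,1); (0,1,0,0); (0,1,0,1); (0,1,1,1); (2,0,0,0); (2,0,0,1); (2,0,1,1); (2,1,0,0); (2,1,0,1); (2,1,1,1)}
target (2,0,0,1) ∈ {PSO}

SC:no TSO:no PSO:yes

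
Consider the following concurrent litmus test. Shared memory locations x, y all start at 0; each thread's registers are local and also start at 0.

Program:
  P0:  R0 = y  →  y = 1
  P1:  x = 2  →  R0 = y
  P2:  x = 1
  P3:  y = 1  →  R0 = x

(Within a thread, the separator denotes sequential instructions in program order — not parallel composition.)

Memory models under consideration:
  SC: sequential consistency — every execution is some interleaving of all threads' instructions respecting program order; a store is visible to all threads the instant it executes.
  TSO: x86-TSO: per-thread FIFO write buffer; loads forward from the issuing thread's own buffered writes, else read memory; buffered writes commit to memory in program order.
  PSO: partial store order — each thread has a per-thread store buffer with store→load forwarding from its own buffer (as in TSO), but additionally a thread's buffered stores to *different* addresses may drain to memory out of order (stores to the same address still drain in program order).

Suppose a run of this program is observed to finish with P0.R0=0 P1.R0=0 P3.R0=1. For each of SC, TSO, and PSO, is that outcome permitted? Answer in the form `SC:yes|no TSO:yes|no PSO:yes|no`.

outcome vector order: (P0.R0,P1.R0,P3.R0)
SC: 10 outcomes — {<0 0 1> <0 0 2> <0 1 0> <0 1 1> <0 1 2> <1 0 1> <1 0 2> <1 1 0> <1 1 1> <1 1 2>}
TSO: 12 outcomes — {<0 0 0> <0 0 1> <0 0 2> <0 1 0> <0 1 1> <0 1 2> <1 0 0> <1 0 1> <1 0 2> <1 1 0> <1 1 1> <1 1 2>}
PSO: 12 outcomes — {<0 0 0> <0 0 1> <0 0 2> <0 1 0> <0 1 1> <0 1 2> <1 0 0> <1 0 1> <1 0 2> <1 1 0> <1 1 1> <1 1 2>}
target <0 0 1> ∈ {SC,TSO,PSO}

SC:yes TSO:yes PSO:yes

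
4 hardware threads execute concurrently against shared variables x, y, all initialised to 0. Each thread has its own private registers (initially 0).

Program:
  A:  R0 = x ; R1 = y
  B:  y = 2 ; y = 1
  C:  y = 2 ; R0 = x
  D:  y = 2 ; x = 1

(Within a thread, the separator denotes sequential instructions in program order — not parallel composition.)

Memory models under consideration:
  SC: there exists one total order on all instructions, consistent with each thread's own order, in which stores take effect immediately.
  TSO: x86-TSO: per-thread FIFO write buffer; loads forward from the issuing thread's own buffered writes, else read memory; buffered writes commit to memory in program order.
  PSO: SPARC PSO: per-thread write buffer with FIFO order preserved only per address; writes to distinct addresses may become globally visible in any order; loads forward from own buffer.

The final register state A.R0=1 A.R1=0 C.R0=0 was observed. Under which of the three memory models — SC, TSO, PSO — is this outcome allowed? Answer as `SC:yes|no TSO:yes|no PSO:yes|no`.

SC:no TSO:no PSO:yes

outcome vector order: (A.R0,A.R1,C.R0)
SC: 10 outcomes — {000, 001, 010, 011, 020, 021, 110, 111, 120, 121}
TSO: 10 outcomes — {000, 001, 010, 011, 020, 021, 110, 111, 120, 121}
PSO: 12 outcomes — {000, 001, 010, 011, 020, 021, 100, 101, 110, 111, 120, 121}
target 100 ∈ {PSO}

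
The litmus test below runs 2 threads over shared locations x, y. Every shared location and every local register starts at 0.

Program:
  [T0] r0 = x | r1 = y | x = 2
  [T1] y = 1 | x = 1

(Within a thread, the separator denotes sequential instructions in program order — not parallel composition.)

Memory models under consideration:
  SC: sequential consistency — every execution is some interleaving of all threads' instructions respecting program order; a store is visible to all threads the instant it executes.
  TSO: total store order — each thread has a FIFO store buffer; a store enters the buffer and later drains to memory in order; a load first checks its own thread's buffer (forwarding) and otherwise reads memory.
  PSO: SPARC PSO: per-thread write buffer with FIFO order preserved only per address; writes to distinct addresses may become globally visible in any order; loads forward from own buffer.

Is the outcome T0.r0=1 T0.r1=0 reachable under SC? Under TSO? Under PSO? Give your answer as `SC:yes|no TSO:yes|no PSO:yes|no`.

outcome vector order: (T0.r0,T0.r1)
under SC → <0 0>; <0 1>; <1 1>
under TSO → <0 0>; <0 1>; <1 1>
under PSO → <0 0>; <0 1>; <1 0>; <1 1>
target <1 0> ∈ {PSO}

SC:no TSO:no PSO:yes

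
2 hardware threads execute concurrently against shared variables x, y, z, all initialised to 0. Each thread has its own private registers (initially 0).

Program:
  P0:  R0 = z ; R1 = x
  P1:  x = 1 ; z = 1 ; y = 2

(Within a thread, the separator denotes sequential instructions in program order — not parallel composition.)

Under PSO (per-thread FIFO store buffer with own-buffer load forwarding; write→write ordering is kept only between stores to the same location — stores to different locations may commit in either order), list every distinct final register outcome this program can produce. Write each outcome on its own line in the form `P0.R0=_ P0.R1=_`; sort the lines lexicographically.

outcome vector order: (P0.R0,P0.R1)
|PSO outcomes| = 4

P0.R0=0 P0.R1=0
P0.R0=0 P0.R1=1
P0.R0=1 P0.R1=0
P0.R0=1 P0.R1=1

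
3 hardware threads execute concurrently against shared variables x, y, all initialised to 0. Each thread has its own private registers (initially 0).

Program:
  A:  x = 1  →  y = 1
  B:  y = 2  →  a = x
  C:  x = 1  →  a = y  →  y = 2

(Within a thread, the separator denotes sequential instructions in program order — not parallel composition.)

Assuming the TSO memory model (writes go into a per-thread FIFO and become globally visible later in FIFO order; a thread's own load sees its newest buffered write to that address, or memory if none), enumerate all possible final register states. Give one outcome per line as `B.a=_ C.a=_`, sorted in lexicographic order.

outcome vector order: (B.a,C.a)
|TSO outcomes| = 6

B.a=0 C.a=0
B.a=0 C.a=1
B.a=0 C.a=2
B.a=1 C.a=0
B.a=1 C.a=1
B.a=1 C.a=2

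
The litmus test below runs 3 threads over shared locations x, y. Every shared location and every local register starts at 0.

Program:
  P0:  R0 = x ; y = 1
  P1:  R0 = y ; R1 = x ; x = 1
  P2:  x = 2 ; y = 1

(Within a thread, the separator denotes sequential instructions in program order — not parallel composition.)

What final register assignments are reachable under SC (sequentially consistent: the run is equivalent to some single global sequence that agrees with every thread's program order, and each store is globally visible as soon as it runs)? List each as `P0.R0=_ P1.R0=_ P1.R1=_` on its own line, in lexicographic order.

outcome vector order: (P0.R0,P1.R0,P1.R1)
|SC outcomes| = 10

P0.R0=0 P1.R0=0 P1.R1=0
P0.R0=0 P1.R0=0 P1.R1=2
P0.R0=0 P1.R0=1 P1.R1=0
P0.R0=0 P1.R0=1 P1.R1=2
P0.R0=1 P1.R0=0 P1.R1=0
P0.R0=1 P1.R0=0 P1.R1=2
P0.R0=1 P1.R0=1 P1.R1=2
P0.R0=2 P1.R0=0 P1.R1=0
P0.R0=2 P1.R0=0 P1.R1=2
P0.R0=2 P1.R0=1 P1.R1=2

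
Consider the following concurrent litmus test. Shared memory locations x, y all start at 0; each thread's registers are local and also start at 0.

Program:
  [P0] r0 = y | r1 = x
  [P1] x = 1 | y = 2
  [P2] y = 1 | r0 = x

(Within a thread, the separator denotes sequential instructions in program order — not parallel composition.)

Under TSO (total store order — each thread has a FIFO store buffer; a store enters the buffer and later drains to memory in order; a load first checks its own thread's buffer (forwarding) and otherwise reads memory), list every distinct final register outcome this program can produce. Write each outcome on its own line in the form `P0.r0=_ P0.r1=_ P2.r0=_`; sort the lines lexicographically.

P0.r0=0 P0.r1=0 P2.r0=0
P0.r0=0 P0.r1=0 P2.r0=1
P0.r0=0 P0.r1=1 P2.r0=0
P0.r0=0 P0.r1=1 P2.r0=1
P0.r0=1 P0.r1=0 P2.r0=0
P0.r0=1 P0.r1=0 P2.r0=1
P0.r0=1 P0.r1=1 P2.r0=0
P0.r0=1 P0.r1=1 P2.r0=1
P0.r0=2 P0.r1=1 P2.r0=0
P0.r0=2 P0.r1=1 P2.r0=1

outcome vector order: (P0.r0,P0.r1,P2.r0)
|TSO outcomes| = 10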